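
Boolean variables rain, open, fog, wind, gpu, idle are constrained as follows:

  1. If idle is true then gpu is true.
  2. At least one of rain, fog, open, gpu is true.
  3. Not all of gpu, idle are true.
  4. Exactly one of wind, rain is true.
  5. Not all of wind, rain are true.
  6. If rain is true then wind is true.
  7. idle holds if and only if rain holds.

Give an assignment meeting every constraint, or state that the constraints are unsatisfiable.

rain=F, open=T, fog=T, wind=T, gpu=T, idle=F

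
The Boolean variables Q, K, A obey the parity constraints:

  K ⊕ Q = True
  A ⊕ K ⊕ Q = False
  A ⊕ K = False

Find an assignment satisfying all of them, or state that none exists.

Q: False; K: True; A: True

K ⊕ Q = T ⊕ F = True ✓
A ⊕ K ⊕ Q = T ⊕ T ⊕ F = False ✓
A ⊕ K = T ⊕ T = False ✓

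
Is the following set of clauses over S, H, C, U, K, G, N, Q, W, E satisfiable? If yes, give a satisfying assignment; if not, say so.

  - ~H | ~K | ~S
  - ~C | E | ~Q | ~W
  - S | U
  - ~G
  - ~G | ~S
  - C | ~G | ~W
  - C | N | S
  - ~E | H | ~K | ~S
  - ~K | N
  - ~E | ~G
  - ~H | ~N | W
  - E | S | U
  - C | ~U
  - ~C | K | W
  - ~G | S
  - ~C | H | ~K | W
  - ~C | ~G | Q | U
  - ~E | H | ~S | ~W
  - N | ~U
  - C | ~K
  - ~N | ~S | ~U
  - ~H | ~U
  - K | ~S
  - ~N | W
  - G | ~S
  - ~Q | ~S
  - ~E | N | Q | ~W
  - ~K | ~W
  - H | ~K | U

S: False; H: False; C: True; U: True; K: False; G: False; N: True; Q: True; W: True; E: True

Unit clause (~G) forces G = False.
In (G | ~S) only ~S is left, so S = False.
In (S | U) only U is left, so U = True.
In (C | ~U) only C is left, so C = True.
In (N | ~U) only N is left, so N = True.
In (~H | ~U) only ~H is left, so H = False.
In (~N | W) only W is left, so W = True.
In (~K | ~W) only ~K is left, so K = False.
Set Q = True.
  then (~C | E | ~Q | ~W) forces E = True.
All clauses satisfied.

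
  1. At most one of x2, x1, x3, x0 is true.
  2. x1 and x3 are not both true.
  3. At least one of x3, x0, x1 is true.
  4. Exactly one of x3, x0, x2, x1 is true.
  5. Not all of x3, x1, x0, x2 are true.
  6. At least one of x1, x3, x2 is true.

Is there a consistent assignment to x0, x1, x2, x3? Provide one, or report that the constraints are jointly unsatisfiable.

x0: False; x1: True; x2: False; x3: False

  (1) {x2, x1, x3, x0}: 1 true — at most one ✓
  (2) x1=T, x3=F — not both ✓
  (3) {x3, x0, x1}: 1 true — at least one ✓
  (4) {x3, x0, x2, x1}: 1 true — exactly one ✓
  (5) {x3, x1, x0, x2}: 1/4 true — not all ✓
  (6) {x1, x3, x2}: 1 true — at least one ✓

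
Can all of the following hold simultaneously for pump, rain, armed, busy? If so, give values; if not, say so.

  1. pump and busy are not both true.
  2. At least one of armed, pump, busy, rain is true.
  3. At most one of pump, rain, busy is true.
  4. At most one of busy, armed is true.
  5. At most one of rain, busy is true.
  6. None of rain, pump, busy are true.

pump = False, rain = False, armed = True, busy = False

  (1) pump=F, busy=F — not both ✓
  (2) {armed, pump, busy, rain}: 1 true — at least one ✓
  (3) {pump, rain, busy}: 0 true — at most one ✓
  (4) {busy, armed}: 1 true — at most one ✓
  (5) {rain, busy}: 0 true — at most one ✓
  (6) {rain, pump, busy}: 0 true — none ✓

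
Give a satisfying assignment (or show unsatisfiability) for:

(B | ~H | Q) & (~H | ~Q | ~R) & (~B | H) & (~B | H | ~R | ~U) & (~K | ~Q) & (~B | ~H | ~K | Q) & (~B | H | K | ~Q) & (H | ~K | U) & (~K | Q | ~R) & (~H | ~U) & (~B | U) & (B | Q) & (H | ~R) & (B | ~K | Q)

Try Q = False:
  (B | Q) forces B = True.
  (~B | H) forces H = True.
  (~B | ~H | ~K | Q) forces K = False.
  (~H | ~U) forces U = False.
  clause (~B | U) is falsified — backtrack.
So Q = True.
  then (~K | ~Q) forces K = False.
Set R = False.
Set B = False.
Set H = True.
  then (~H | ~U) forces U = False.
All clauses satisfied.

Q = True, K = False, R = False, B = False, H = True, U = False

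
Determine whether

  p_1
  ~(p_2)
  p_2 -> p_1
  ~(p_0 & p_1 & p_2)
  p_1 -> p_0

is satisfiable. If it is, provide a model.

Unit clause (p_1) forces p_1 = True.
Unit clause (~p_2) forces p_2 = False.
In (p_0 | ~p_1) only p_0 is left, so p_0 = True.
Check each clause:
  (p_1): p_1 holds.
  (~p_0 | ~p_1 | ~p_2): ~p_2 holds.
  (~p_2): ~p_2 holds.
  (p_1 | ~p_2): p_1 holds.
  (p_0 | ~p_1): p_0 holds.
All clauses satisfied.

p_0 = True; p_1 = True; p_2 = False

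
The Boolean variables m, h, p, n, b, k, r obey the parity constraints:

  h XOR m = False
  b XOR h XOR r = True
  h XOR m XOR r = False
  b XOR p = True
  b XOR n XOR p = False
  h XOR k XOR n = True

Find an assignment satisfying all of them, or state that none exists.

m = True, h = True, p = True, n = True, b = False, k = True, r = False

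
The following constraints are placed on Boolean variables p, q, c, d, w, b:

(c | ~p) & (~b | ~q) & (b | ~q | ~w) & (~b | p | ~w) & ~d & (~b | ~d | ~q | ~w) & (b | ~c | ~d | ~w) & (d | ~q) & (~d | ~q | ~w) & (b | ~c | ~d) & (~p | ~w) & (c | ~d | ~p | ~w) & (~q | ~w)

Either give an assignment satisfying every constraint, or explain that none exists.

Unit clause (~d) forces d = False.
In (d | ~q) only ~q is left, so q = False.
Set p = False.
Set c = True.
Set w = True.
  then (~b | p | ~w) forces b = False.
All clauses satisfied.

p: False, q: False, c: True, d: False, w: True, b: False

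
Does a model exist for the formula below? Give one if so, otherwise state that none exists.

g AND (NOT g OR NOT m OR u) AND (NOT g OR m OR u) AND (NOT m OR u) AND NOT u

Unsatisfiable — no assignment works.

Case u = True:
  Clause (NOT u) is falsified — contradiction.
Case u = False:
  (g) forces g = True.
  (NOT g OR NOT m OR u) forces m = False.
  Clause (NOT g OR m OR u) is falsified — contradiction.
Both cases fail, so the formula is unsatisfiable.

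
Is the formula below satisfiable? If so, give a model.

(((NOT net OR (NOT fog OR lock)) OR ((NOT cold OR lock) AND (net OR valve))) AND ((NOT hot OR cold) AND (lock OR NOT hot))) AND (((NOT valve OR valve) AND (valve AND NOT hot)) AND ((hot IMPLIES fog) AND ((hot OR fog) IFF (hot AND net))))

net = True; fog = False; cold = False; hot = False; lock = True; valve = True

  ((NOT net OR (NOT fog OR lock)) OR ((NOT cold OR lock) AND (net OR valve))) AND ((NOT hot OR cold) AND (lock OR NOT hot)) = True
    (NOT net OR (NOT fog OR lock)) OR ((NOT cold OR lock) AND (net OR valve)) = True
      NOT net OR (NOT fog OR lock) = True
        NOT net = False
        NOT fog OR lock = True
          NOT fog = True
      (NOT cold OR lock) AND (net OR valve) = True
        NOT cold OR lock = True
          NOT cold = True
        net OR valve = True
    (NOT hot OR cold) AND (lock OR NOT hot) = True
      NOT hot OR cold = True
        NOT hot = True
      lock OR NOT hot = True
        NOT hot = True
  ((NOT valve OR valve) AND (valve AND NOT hot)) AND ((hot IMPLIES fog) AND ((hot OR fog) IFF (hot AND net))) = True
    (NOT valve OR valve) AND (valve AND NOT hot) = True
      NOT valve OR valve = True
        NOT valve = False
      valve AND NOT hot = True
        NOT hot = True
    (hot IMPLIES fog) AND ((hot OR fog) IFF (hot AND net)) = True
      hot IMPLIES fog = True
      (hot OR fog) IFF (hot AND net) = True
        hot OR fog = False
        hot AND net = False
Both conjuncts True, so the formula holds.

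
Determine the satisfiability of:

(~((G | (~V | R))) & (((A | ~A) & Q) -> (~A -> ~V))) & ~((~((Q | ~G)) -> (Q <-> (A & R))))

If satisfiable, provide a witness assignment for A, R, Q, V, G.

Case G = True: the conjunct ~((G | (~V | R))) becomes ~((True | (~V | R))) = False.
Case G = False: the conjunct ~((~((Q | ~G)) -> (Q <-> (A & R)))) becomes ~((False -> (Q <-> (A & R)))) = False.
Both cases fail — unsatisfiable.

UNSATISFIABLE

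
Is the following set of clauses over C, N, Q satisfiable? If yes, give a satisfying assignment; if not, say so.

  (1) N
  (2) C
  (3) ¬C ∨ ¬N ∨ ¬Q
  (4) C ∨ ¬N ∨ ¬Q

Unit clause (N) forces N = True.
Unit clause (C) forces C = True.
In (¬C ∨ ¬N ∨ ¬Q) only ¬Q is left, so Q = False.
Check each clause:
  (N): N holds.
  (C): C holds.
  (¬C ∨ ¬N ∨ ¬Q): ¬Q holds.
  (C ∨ ¬N ∨ ¬Q): C holds.
All clauses satisfied.

C=T, N=T, Q=F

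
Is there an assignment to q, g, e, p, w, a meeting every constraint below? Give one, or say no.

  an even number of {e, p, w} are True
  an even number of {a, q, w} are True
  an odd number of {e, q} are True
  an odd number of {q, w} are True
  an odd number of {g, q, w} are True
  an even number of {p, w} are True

q: True, g: False, e: False, p: False, w: False, a: True

{e, p, w}: 0 true → even ✓
{a, q, w}: 2 true → even ✓
{e, q}: 1 true → odd ✓
{q, w}: 1 true → odd ✓
{g, q, w}: 1 true → odd ✓
{p, w}: 0 true → even ✓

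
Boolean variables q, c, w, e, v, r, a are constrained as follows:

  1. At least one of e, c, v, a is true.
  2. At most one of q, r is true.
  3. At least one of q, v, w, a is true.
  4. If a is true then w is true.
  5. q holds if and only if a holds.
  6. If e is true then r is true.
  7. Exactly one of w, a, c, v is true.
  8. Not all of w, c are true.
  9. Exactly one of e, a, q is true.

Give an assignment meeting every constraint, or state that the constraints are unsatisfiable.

q = False, c = False, w = False, e = True, v = True, r = True, a = False

  (1) {e, c, v, a}: 2 true — at least one ✓
  (2) {q, r}: 1 true — at most one ✓
  (3) {q, v, w, a}: 1 true — at least one ✓
  (4) a=F ⇒ w: vacuous ✓
  (5) q=F, a=F — same ✓
  (6) e=T ⇒ r: T ✓
  (7) {w, a, c, v}: 1 true — exactly one ✓
  (8) {w, c}: 0/2 true — not all ✓
  (9) {e, a, q}: 1 true — exactly one ✓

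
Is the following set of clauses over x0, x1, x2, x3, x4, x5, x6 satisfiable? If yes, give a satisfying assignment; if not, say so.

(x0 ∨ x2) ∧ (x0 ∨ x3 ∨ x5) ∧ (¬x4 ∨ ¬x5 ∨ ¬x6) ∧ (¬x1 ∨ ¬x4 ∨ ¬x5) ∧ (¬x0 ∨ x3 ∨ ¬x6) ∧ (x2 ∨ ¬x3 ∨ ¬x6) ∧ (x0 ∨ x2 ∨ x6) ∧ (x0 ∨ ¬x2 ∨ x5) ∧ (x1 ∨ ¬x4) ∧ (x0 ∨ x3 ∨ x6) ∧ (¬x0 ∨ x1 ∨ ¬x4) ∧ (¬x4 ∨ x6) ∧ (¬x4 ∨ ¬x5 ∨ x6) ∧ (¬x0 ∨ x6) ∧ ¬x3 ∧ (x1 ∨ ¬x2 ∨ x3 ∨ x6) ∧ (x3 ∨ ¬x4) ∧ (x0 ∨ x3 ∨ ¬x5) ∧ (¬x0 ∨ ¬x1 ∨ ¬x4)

Unsatisfiable

Case x0 = True:
  (¬x0 ∨ x6) forces x6 = True.
  (¬x0 ∨ x3 ∨ ¬x6) forces x3 = True.
  Clause (¬x3) is falsified — contradiction.
Case x0 = False:
  (x0 ∨ x2) forces x2 = True.
  (x0 ∨ ¬x2 ∨ x5) forces x5 = True.
  (¬x3) forces x3 = False.
  Clause (x0 ∨ x3 ∨ ¬x5) is falsified — contradiction.
Both cases fail, so the formula is unsatisfiable.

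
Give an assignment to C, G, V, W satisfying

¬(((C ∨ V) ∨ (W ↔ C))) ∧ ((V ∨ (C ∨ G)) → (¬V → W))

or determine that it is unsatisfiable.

C = False, G = False, V = False, W = True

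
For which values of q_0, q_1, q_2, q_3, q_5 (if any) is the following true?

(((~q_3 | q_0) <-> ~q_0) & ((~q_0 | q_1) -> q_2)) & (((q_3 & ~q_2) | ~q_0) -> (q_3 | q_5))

q_0 = False; q_1 = False; q_2 = True; q_3 = False; q_5 = True

  ((~q_3 | q_0) <-> ~q_0) & ((~q_0 | q_1) -> q_2) = True
    (~q_3 | q_0) <-> ~q_0 = True
      ~q_3 | q_0 = True
        ~q_3 = True
      ~q_0 = True
    (~q_0 | q_1) -> q_2 = True
      ~q_0 | q_1 = True
        ~q_0 = True
  ((q_3 & ~q_2) | ~q_0) -> (q_3 | q_5) = True
    (q_3 & ~q_2) | ~q_0 = True
      q_3 & ~q_2 = False
        ~q_2 = False
      ~q_0 = True
    q_3 | q_5 = True
Both conjuncts True, so the formula holds.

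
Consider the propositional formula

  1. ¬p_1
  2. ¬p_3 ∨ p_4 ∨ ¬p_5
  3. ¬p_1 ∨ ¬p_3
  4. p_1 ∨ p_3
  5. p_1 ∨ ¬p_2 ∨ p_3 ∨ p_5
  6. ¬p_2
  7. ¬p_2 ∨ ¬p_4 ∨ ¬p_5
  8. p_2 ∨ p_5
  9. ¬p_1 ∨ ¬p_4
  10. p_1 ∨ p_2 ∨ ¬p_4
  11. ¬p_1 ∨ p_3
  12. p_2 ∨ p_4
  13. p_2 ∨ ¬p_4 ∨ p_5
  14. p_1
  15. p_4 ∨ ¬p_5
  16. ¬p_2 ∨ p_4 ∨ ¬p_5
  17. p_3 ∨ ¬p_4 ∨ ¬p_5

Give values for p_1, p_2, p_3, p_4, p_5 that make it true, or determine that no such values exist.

UNSATISFIABLE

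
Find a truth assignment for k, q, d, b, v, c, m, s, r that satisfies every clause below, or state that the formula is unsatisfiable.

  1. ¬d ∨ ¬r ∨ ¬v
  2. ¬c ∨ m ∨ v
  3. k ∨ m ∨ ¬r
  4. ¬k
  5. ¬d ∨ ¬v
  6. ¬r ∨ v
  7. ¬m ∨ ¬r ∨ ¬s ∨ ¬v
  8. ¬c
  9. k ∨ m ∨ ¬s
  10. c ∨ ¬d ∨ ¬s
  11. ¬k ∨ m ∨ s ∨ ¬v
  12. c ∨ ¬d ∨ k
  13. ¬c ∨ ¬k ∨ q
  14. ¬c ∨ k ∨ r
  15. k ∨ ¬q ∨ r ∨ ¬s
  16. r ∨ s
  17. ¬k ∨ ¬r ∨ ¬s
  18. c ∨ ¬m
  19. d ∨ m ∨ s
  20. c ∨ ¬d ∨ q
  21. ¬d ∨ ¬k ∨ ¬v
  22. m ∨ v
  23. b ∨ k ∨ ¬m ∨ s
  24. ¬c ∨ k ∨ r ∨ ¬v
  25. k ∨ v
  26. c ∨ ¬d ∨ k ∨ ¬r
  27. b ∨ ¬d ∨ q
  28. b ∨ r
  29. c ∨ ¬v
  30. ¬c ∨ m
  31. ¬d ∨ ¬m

No satisfying assignment exists.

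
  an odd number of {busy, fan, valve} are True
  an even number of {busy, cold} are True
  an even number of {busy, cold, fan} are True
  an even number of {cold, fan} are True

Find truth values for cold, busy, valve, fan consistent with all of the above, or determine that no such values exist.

cold = False, busy = False, valve = True, fan = False

{busy, fan, valve}: 1 true → odd ✓
{busy, cold}: 0 true → even ✓
{busy, cold, fan}: 0 true → even ✓
{cold, fan}: 0 true → even ✓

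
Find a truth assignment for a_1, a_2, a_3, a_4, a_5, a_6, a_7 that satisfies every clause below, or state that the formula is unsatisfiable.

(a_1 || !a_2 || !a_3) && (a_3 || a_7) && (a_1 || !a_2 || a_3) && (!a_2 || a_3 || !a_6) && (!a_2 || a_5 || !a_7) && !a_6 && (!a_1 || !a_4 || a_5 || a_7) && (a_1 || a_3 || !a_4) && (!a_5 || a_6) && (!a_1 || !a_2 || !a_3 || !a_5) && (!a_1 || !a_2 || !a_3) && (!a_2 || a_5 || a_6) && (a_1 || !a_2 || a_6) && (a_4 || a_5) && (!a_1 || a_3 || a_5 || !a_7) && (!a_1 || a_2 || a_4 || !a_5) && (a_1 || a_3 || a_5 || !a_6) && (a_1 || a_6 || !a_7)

Unit clause (!a_6) forces a_6 = False.
In (!a_5 || a_6) only !a_5 is left, so a_5 = False.
In (!a_2 || a_5 || a_6) only !a_2 is left, so a_2 = False.
In (a_4 || a_5) only a_4 is left, so a_4 = True.
Set a_1 = True.
  then (!a_1 || !a_4 || a_5 || a_7) forces a_7 = True.
  then (!a_1 || a_3 || a_5 || !a_7) forces a_3 = True.
All clauses satisfied.

a_1 = True; a_2 = False; a_3 = True; a_4 = True; a_5 = False; a_6 = False; a_7 = True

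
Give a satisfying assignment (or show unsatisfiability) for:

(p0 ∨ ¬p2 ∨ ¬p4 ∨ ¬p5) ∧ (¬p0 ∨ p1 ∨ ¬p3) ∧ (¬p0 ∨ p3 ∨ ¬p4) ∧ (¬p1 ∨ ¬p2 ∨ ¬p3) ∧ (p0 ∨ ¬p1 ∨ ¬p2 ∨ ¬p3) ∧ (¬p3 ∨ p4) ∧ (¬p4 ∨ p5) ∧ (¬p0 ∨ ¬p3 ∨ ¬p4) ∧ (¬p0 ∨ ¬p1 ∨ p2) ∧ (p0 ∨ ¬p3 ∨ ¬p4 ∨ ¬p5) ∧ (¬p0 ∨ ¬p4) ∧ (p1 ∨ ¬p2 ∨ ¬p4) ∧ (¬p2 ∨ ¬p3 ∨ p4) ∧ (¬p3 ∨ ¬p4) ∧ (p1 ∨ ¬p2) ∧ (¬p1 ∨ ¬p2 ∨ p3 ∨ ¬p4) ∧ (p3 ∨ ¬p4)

p0=T; p1=F; p2=F; p3=F; p4=F; p5=T

Set p0 = True.
  then (¬p0 ∨ ¬p4) forces p4 = False.
  then (¬p3 ∨ p4) forces p3 = False.
Set p1 = False.
  then (p1 ∨ ¬p2) forces p2 = False.
Set p5 = True.
All clauses satisfied.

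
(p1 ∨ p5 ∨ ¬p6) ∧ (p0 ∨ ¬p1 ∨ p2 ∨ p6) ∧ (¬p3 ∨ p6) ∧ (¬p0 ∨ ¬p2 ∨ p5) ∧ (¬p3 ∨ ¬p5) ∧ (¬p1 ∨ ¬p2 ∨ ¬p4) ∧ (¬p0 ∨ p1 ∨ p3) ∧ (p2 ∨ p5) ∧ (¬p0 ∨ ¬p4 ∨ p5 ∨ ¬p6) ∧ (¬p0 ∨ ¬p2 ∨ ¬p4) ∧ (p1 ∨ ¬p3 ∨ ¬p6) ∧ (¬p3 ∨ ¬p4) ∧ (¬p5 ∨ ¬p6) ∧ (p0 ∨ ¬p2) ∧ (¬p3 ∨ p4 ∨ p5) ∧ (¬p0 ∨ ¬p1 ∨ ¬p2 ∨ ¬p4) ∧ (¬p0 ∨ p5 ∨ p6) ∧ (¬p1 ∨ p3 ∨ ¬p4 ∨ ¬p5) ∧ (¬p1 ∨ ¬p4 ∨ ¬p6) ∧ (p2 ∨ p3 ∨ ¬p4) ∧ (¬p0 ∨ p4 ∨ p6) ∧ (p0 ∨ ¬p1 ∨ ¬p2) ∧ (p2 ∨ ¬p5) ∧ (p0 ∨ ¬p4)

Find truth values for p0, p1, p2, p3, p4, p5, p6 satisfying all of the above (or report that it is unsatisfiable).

Unsatisfiable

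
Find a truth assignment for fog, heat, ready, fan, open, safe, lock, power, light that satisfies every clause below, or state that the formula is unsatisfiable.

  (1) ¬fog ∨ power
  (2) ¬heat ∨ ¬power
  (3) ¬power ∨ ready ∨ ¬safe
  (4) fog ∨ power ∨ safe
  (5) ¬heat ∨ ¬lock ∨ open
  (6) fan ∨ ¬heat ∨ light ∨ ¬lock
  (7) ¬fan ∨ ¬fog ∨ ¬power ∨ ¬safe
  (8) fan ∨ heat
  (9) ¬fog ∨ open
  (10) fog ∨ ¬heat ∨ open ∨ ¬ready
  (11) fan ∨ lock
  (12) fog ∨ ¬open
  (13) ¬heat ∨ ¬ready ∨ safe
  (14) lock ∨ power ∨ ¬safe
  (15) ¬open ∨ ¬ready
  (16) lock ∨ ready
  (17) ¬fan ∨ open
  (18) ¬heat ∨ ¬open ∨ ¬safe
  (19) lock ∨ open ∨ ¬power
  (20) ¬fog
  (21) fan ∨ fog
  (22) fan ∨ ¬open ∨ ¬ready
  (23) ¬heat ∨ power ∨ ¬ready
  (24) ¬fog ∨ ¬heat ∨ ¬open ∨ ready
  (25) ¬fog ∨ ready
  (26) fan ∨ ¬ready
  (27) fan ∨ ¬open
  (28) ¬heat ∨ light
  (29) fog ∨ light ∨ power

The formula is unsatisfiable.

Case fog = True:
  Clause (¬fog) is falsified — contradiction.
Case fog = False:
  (fog ∨ ¬open) forces open = False.
  (¬fan ∨ open) forces fan = False.
  Clause (fan ∨ fog) is falsified — contradiction.
Both cases fail, so the formula is unsatisfiable.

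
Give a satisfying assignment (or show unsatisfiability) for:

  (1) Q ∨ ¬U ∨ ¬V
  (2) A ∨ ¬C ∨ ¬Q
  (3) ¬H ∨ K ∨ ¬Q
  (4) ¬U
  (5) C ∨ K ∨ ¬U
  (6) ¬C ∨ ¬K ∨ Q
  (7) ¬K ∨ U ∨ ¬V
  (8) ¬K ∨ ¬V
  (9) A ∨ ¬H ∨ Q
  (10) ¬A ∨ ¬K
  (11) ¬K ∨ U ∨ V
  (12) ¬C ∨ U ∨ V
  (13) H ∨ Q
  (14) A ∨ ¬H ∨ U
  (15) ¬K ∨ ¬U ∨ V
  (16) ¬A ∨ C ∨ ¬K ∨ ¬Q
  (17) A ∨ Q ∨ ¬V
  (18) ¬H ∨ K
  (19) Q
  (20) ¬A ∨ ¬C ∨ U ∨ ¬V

Unit clause (¬U) forces U = False.
Unit clause (Q) forces Q = True.
Set A = False.
  then (A ∨ ¬C ∨ ¬Q) forces C = False.
  then (A ∨ ¬H ∨ U) forces H = False.
Set V = True.
  then (¬K ∨ U ∨ ¬V) forces K = False.
All clauses satisfied.

U = False; A = False; C = False; V = True; Q = True; H = False; K = False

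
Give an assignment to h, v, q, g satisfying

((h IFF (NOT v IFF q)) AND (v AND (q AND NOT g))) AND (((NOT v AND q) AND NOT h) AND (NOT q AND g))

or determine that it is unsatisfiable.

Unsatisfiable — no assignment works.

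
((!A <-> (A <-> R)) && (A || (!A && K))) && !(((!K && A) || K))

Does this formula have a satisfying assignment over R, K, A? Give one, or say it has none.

Unsatisfiable

Case K = True: the conjunct !(((!K && A) || K)) becomes !((False || True)) = False.
Case K = False: the formula simplifies to ((!A <-> (A <-> R)) && A) && !A.
  A = True: the conjunct !A is False.
  A = False: the conjunct A is False.
Both cases fail — unsatisfiable.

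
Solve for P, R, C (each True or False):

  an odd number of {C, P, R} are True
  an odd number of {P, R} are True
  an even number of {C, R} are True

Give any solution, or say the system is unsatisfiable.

P = True, R = False, C = False

{C, P, R}: 1 true → odd ✓
{P, R}: 1 true → odd ✓
{C, R}: 0 true → even ✓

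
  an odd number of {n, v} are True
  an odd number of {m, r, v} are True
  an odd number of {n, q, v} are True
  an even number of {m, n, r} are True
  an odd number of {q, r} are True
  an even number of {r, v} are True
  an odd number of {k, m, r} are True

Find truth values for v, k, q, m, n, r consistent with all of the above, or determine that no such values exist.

v: True, k: True, q: False, m: True, n: False, r: True

{n, v}: 1 true → odd ✓
{m, r, v}: 3 true → odd ✓
{n, q, v}: 1 true → odd ✓
{m, n, r}: 2 true → even ✓
{q, r}: 1 true → odd ✓
{r, v}: 2 true → even ✓
{k, m, r}: 3 true → odd ✓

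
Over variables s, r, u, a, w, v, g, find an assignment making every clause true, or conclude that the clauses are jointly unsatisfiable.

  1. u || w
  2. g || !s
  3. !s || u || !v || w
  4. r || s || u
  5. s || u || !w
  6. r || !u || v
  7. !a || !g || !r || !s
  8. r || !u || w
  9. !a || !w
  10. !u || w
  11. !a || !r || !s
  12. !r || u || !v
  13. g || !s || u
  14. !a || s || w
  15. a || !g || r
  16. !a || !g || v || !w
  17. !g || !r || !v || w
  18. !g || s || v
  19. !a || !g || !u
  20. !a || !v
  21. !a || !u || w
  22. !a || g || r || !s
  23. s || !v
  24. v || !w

s: True, r: True, u: True, a: False, w: True, v: True, g: True

Try s = False:
  (s || !v) forces v = False.
  (!g || s || v) forces g = False.
  (v || !w) forces w = False.
  (u || w) forces u = True.
  clause (!u || w) is falsified — backtrack.
So s = True.
  then (g || !s) forces g = True.
Set r = True.
  then (!a || !g || !r || !s) forces a = False.
Set u = True.
  then (!u || w) forces w = True.
  then (v || !w) forces v = True.
All clauses satisfied.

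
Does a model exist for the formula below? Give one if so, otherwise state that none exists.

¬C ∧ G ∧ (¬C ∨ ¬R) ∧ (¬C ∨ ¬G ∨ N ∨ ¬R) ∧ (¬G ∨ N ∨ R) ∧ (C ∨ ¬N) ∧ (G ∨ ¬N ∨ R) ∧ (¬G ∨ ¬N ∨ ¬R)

Unit clause (¬C) forces C = False.
Unit clause (G) forces G = True.
In (C ∨ ¬N) only ¬N is left, so N = False.
In (¬G ∨ N ∨ R) only R is left, so R = True.
All clauses satisfied.

N: False; G: True; R: True; C: False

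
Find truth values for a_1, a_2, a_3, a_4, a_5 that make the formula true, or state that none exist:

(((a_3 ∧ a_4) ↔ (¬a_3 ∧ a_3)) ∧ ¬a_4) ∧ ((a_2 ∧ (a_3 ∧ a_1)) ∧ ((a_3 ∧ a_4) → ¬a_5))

a_1 = True, a_2 = True, a_3 = True, a_4 = False, a_5 = True

  ((a_3 ∧ a_4) ↔ (¬a_3 ∧ a_3)) ∧ ¬a_4 = True
    (a_3 ∧ a_4) ↔ (¬a_3 ∧ a_3) = True
      a_3 ∧ a_4 = False
      ¬a_3 ∧ a_3 = False
        ¬a_3 = False
    ¬a_4 = True
  (a_2 ∧ (a_3 ∧ a_1)) ∧ ((a_3 ∧ a_4) → ¬a_5) = True
    a_2 ∧ (a_3 ∧ a_1) = True
      a_3 ∧ a_1 = True
    (a_3 ∧ a_4) → ¬a_5 = True
      a_3 ∧ a_4 = False
      ¬a_5 = False
Both conjuncts True, so the formula holds.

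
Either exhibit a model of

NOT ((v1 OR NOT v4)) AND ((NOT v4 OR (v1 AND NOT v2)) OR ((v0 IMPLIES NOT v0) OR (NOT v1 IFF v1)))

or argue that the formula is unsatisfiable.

v0=F, v1=F, v2=F, v4=T

  NOT ((v1 OR NOT v4)) = True
    v1 OR NOT v4 = False
      NOT v4 = False
  (NOT v4 OR (v1 AND NOT v2)) OR ((v0 IMPLIES NOT v0) OR (NOT v1 IFF v1)) = True
    NOT v4 OR (v1 AND NOT v2) = False
      NOT v4 = False
      v1 AND NOT v2 = False
        NOT v2 = True
    (v0 IMPLIES NOT v0) OR (NOT v1 IFF v1) = True
      v0 IMPLIES NOT v0 = True
        NOT v0 = True
      NOT v1 IFF v1 = False
        NOT v1 = True
Both conjuncts True, so the formula holds.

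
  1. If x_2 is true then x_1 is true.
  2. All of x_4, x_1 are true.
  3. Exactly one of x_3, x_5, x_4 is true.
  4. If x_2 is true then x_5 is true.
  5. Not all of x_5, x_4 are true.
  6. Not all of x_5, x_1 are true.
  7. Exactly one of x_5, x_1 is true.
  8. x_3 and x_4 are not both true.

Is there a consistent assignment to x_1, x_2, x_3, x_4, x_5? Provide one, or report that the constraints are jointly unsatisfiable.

x_1: True, x_2: False, x_3: False, x_4: True, x_5: False

  (1) x_2=F ⇒ x_1: vacuous ✓
  (2) {x_4, x_1}: all 2 true ✓
  (3) {x_3, x_5, x_4}: 1 true — exactly one ✓
  (4) x_2=F ⇒ x_5: vacuous ✓
  (5) {x_5, x_4}: 1/2 true — not all ✓
  (6) {x_5, x_1}: 1/2 true — not all ✓
  (7) {x_5, x_1}: 1 true — exactly one ✓
  (8) x_3=F, x_4=T — not both ✓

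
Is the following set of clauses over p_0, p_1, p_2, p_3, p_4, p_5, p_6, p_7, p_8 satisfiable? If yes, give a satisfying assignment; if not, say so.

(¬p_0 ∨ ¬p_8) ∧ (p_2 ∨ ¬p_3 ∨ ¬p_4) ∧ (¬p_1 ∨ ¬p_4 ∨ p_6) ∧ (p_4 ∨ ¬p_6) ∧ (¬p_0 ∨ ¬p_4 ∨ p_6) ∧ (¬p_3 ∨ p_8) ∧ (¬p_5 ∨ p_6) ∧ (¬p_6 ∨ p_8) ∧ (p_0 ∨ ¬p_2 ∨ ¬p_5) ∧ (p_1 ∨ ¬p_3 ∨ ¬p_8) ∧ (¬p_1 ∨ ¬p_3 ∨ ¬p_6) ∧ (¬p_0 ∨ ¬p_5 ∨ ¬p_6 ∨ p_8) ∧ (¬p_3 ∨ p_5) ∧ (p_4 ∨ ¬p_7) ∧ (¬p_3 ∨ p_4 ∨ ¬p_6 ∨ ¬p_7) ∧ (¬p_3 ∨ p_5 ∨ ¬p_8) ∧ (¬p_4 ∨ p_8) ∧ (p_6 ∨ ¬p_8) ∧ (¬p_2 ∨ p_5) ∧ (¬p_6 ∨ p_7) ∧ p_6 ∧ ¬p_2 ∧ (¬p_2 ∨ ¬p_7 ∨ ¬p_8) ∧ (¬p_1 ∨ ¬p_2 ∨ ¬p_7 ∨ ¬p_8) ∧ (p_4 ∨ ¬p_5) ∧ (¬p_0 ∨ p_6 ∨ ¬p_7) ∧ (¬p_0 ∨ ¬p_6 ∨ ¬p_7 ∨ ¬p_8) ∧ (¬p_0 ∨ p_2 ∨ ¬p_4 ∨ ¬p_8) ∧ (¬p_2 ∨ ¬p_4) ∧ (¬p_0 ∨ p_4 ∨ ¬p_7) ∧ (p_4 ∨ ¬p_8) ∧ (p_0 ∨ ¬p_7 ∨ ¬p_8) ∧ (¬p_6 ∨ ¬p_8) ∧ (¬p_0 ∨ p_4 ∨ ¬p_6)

Case p_6 = True:
  (p_4 ∨ ¬p_6) forces p_4 = True.
  (¬p_6 ∨ p_8) forces p_8 = True.
  Clause (¬p_6 ∨ ¬p_8) is falsified — contradiction.
Case p_6 = False:
  Clause (p_6) is falsified — contradiction.
Both cases fail, so the formula is unsatisfiable.

Unsatisfiable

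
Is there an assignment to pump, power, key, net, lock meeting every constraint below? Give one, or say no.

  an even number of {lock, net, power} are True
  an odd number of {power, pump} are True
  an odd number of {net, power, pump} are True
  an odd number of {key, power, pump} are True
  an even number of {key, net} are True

pump = False; power = True; key = False; net = False; lock = True

{lock, net, power}: 2 true → even ✓
{power, pump}: 1 true → odd ✓
{net, power, pump}: 1 true → odd ✓
{key, power, pump}: 1 true → odd ✓
{key, net}: 0 true → even ✓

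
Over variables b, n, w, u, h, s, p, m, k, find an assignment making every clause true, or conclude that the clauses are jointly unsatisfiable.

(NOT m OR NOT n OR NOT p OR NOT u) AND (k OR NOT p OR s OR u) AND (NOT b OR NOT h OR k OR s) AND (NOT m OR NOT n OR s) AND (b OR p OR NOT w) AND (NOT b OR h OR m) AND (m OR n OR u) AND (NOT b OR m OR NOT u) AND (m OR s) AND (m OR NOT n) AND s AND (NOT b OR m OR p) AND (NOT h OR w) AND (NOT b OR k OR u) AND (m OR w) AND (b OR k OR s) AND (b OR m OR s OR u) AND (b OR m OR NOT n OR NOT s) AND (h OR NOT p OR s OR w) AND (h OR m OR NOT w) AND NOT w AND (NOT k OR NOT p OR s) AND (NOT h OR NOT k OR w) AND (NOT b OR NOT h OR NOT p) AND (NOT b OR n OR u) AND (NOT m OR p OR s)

Unit clause (s) forces s = True.
Unit clause (NOT w) forces w = False.
In (NOT h OR w) only NOT h is left, so h = False.
In (m OR w) only m is left, so m = True.
Set b = False.
Set n = True.
Set u = False.
Set p = False.
Set k = True.
All clauses satisfied.

b: False; n: True; w: False; u: False; h: False; s: True; p: False; m: True; k: True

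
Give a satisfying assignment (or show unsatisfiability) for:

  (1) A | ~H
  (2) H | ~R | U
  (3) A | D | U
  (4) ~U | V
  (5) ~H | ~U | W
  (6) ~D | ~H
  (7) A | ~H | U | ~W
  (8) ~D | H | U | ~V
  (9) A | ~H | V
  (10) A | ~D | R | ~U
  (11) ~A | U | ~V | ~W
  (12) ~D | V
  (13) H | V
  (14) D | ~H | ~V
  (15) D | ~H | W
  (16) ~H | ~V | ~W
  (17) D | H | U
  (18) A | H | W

R = False, V = True, A = True, U = True, H = False, D = False, W = False

Set R = False.
Set V = True.
Set A = True.
Set U = True.
Set H = False.
Set D = False.
Set W = False.
All clauses satisfied.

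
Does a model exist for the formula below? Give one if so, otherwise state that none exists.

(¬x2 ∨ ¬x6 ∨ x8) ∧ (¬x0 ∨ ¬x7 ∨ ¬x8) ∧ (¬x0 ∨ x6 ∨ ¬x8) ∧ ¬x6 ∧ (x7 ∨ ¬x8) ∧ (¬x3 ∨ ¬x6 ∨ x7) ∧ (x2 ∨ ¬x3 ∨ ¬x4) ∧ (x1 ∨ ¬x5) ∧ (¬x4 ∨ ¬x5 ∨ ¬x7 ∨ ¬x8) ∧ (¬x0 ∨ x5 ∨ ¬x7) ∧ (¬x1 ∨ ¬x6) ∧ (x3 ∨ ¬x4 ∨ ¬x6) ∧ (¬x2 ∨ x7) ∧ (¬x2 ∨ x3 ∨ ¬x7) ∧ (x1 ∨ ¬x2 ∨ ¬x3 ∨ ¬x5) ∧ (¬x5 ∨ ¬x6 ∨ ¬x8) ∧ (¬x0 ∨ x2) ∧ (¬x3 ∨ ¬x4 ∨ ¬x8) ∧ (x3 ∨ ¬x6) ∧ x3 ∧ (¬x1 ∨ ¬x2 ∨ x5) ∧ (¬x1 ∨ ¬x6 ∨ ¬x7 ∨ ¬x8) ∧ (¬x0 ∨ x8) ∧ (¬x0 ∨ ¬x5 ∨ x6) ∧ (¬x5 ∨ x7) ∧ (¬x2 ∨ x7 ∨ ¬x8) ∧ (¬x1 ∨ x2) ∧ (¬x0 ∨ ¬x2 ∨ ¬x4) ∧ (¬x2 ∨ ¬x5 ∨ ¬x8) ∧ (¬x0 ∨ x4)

Unit clause (¬x6) forces x6 = False.
Unit clause (x3) forces x3 = True.
Try x0 = True:
  (¬x0 ∨ x6 ∨ ¬x8) forces x8 = False.
  clause (¬x0 ∨ x8) is falsified — backtrack.
So x0 = False.
Set x1 = True.
  then (¬x1 ∨ x2) forces x2 = True.
  then (¬x2 ∨ x7) forces x7 = True.
  then (¬x1 ∨ ¬x2 ∨ x5) forces x5 = True.
  then (¬x2 ∨ ¬x5 ∨ ¬x8) forces x8 = False.
Set x4 = False.
All clauses satisfied.

x0 = False, x1 = True, x2 = True, x3 = True, x4 = False, x5 = True, x6 = False, x7 = True, x8 = False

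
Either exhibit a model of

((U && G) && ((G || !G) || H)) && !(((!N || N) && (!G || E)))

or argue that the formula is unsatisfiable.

H = True; G = True; U = True; E = False; N = True

  (U && G) && ((G || !G) || H) = True
    U && G = True
    (G || !G) || H = True
      G || !G = True
        !G = False
  !(((!N || N) && (!G || E))) = True
    (!N || N) && (!G || E) = False
      !N || N = True
        !N = False
      !G || E = False
        !G = False
Both conjuncts True, so the formula holds.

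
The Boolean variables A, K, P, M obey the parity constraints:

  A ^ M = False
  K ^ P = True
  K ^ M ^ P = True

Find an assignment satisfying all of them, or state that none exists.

A: False; K: True; P: False; M: False

A ^ M = F ^ F = False ✓
K ^ P = T ^ F = True ✓
K ^ M ^ P = T ^ F ^ F = True ✓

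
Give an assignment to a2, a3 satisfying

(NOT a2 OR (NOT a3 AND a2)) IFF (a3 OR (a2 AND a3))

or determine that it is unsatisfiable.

a2 = False; a3 = True

  (NOT a2 OR (NOT a3 AND a2)) IFF (a3 OR (a2 AND a3)) = True
    NOT a2 OR (NOT a3 AND a2) = True
      NOT a2 = True
      NOT a3 AND a2 = False
        NOT a3 = False
    a3 OR (a2 AND a3) = True
      a2 AND a3 = False
The formula evaluates to True.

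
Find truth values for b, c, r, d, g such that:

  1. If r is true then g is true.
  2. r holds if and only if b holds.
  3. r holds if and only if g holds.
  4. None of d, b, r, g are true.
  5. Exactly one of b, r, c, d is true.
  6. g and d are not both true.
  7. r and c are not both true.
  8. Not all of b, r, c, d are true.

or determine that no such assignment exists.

b = False, c = True, r = False, d = False, g = False

  (1) r=F ⇒ g: vacuous ✓
  (2) r=F, b=F — same ✓
  (3) r=F, g=F — same ✓
  (4) {d, b, r, g}: 0 true — none ✓
  (5) {b, r, c, d}: 1 true — exactly one ✓
  (6) g=F, d=F — not both ✓
  (7) r=F, c=T — not both ✓
  (8) {b, r, c, d}: 1/4 true — not all ✓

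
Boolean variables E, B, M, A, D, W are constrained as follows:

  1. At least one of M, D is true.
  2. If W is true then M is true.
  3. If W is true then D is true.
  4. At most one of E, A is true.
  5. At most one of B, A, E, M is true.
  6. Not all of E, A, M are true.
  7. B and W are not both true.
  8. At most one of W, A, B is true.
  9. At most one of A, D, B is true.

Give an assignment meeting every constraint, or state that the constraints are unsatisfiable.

E = False, B = False, M = True, A = False, D = False, W = False

  (1) {M, D}: 1 true — at least one ✓
  (2) W=F ⇒ M: vacuous ✓
  (3) W=F ⇒ D: vacuous ✓
  (4) {E, A}: 0 true — at most one ✓
  (5) {B, A, E, M}: 1 true — at most one ✓
  (6) {E, A, M}: 1/3 true — not all ✓
  (7) B=F, W=F — not both ✓
  (8) {W, A, B}: 0 true — at most one ✓
  (9) {A, D, B}: 0 true — at most one ✓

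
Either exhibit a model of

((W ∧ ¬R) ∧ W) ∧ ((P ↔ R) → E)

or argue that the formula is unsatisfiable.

W=T, P=T, E=T, R=F

  (W ∧ ¬R) ∧ W = True
    W ∧ ¬R = True
      ¬R = True
  (P ↔ R) → E = True
    P ↔ R = False
Both conjuncts True, so the formula holds.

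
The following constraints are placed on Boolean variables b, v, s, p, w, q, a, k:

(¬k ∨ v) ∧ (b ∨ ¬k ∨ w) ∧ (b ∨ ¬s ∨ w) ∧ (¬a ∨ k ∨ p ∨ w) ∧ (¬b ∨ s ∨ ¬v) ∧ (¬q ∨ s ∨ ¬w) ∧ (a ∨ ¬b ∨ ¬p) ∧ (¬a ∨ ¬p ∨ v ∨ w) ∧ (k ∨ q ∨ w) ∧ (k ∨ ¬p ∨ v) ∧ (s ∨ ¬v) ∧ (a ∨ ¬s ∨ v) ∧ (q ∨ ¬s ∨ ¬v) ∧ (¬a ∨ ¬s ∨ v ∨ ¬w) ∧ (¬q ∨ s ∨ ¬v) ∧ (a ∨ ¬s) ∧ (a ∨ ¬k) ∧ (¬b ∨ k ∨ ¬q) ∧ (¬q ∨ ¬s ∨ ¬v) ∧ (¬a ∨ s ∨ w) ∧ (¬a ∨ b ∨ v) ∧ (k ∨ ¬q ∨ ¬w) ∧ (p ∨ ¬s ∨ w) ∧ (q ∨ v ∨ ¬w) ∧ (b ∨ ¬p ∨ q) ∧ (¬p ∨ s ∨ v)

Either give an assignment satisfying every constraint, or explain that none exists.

b = False; v = False; s = False; p = False; w = False; q = True; a = False; k = False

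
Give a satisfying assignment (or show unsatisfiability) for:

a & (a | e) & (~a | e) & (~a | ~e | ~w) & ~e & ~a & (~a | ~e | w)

Unsatisfiable — no assignment works.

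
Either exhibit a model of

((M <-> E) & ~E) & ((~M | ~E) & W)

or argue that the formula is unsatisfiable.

M=F, W=T, E=F

  (M <-> E) & ~E = True
    M <-> E = True
    ~E = True
  (~M | ~E) & W = True
    ~M | ~E = True
      ~M = True
      ~E = True
Both conjuncts True, so the formula holds.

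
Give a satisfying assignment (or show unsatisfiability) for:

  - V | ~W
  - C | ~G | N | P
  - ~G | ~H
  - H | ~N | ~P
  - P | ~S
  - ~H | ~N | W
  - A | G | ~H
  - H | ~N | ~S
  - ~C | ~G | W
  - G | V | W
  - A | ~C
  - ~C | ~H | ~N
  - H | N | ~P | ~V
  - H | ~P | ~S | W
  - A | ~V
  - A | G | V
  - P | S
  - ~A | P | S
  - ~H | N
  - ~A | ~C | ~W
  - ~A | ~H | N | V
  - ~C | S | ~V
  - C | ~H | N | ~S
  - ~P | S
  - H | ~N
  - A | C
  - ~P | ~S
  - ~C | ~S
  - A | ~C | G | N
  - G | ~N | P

Unsatisfiable

Case S = True:
  (P | ~S) forces P = True.
  Clause (~P | ~S) is falsified — contradiction.
Case S = False:
  (P | S) forces P = True.
  Clause (~P | S) is falsified — contradiction.
Both cases fail, so the formula is unsatisfiable.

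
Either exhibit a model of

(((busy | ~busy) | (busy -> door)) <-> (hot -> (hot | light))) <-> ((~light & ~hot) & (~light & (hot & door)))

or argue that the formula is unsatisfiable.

Case hot = True: the formula simplifies to ~(((busy | ~busy) | (busy -> door))).
  busy = True: this becomes ~((True | door)) = False.
  busy = False: this becomes ~((True | True)) = False.
Case hot = False: the formula simplifies to ~(((busy | ~busy) | (busy -> door))).
  busy = True: this becomes ~((True | door)) = False.
  busy = False: this becomes ~((True | True)) = False.
Both cases fail — unsatisfiable.

No satisfying assignment exists.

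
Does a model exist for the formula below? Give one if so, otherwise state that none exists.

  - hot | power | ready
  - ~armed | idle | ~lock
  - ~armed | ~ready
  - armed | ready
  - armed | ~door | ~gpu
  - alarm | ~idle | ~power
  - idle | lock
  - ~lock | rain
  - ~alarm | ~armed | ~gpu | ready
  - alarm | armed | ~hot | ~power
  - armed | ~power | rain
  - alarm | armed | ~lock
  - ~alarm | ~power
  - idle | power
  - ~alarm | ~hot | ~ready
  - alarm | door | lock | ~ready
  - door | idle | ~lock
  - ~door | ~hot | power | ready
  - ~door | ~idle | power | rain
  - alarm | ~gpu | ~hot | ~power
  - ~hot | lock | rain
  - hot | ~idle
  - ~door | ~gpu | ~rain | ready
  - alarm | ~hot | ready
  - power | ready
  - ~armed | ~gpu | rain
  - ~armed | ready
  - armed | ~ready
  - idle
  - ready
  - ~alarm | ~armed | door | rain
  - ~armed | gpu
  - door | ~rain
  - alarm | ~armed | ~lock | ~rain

Unsatisfiable — no assignment works.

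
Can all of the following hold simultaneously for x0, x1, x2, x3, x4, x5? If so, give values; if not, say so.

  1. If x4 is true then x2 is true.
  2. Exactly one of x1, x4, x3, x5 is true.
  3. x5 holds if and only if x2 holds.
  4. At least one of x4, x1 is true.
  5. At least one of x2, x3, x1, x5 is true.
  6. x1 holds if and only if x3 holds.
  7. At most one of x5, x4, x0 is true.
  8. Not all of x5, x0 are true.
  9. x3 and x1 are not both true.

UNSATISFIABLE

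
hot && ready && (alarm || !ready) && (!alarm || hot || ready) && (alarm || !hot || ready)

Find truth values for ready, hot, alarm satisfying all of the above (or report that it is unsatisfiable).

Unit clause (hot) forces hot = True.
Unit clause (ready) forces ready = True.
In (alarm || !ready) only alarm is left, so alarm = True.
All clauses satisfied.

ready: True, hot: True, alarm: True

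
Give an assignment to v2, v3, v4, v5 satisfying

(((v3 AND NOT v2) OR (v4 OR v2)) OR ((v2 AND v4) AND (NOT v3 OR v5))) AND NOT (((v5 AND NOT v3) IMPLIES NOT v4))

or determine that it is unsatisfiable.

v2=F, v3=F, v4=T, v5=T

  ((v3 AND NOT v2) OR (v4 OR v2)) OR ((v2 AND v4) AND (NOT v3 OR v5)) = True
    (v3 AND NOT v2) OR (v4 OR v2) = True
      v3 AND NOT v2 = False
        NOT v2 = True
      v4 OR v2 = True
    (v2 AND v4) AND (NOT v3 OR v5) = False
      v2 AND v4 = False
      NOT v3 OR v5 = True
        NOT v3 = True
  NOT (((v5 AND NOT v3) IMPLIES NOT v4)) = True
    (v5 AND NOT v3) IMPLIES NOT v4 = False
      v5 AND NOT v3 = True
        NOT v3 = True
      NOT v4 = False
Both conjuncts True, so the formula holds.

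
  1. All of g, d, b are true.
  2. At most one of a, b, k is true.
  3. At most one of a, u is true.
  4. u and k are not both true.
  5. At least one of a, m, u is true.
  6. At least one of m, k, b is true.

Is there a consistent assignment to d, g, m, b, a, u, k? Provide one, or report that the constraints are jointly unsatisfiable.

d: True, g: True, m: True, b: True, a: False, u: True, k: False

  (1) {g, d, b}: all 3 true ✓
  (2) {a, b, k}: 1 true — at most one ✓
  (3) {a, u}: 1 true — at most one ✓
  (4) u=T, k=F — not both ✓
  (5) {a, m, u}: 2 true — at least one ✓
  (6) {m, k, b}: 2 true — at least one ✓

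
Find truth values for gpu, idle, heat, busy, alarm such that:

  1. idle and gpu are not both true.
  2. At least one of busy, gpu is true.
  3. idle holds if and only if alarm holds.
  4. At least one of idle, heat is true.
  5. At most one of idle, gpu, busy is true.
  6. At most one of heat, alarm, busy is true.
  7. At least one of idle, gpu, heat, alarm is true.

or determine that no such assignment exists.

gpu: True; idle: False; heat: True; busy: False; alarm: False

  (1) idle=F, gpu=T — not both ✓
  (2) {busy, gpu}: 1 true — at least one ✓
  (3) idle=F, alarm=F — same ✓
  (4) {idle, heat}: 1 true — at least one ✓
  (5) {idle, gpu, busy}: 1 true — at most one ✓
  (6) {heat, alarm, busy}: 1 true — at most one ✓
  (7) {idle, gpu, heat, alarm}: 2 true — at least one ✓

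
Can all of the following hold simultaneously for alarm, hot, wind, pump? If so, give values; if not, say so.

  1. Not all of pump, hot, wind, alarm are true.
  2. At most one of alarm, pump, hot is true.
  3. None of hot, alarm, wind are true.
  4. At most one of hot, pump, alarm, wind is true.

alarm: False, hot: False, wind: False, pump: True

  (1) {pump, hot, wind, alarm}: 1/4 true — not all ✓
  (2) {alarm, pump, hot}: 1 true — at most one ✓
  (3) {hot, alarm, wind}: 0 true — none ✓
  (4) {hot, pump, alarm, wind}: 1 true — at most one ✓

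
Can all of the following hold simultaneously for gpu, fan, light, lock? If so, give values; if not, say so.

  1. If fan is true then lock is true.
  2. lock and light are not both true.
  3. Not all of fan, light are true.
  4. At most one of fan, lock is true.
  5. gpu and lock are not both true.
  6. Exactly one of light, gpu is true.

gpu = True, fan = False, light = False, lock = False

  (1) fan=F ⇒ lock: vacuous ✓
  (2) lock=F, light=F — not both ✓
  (3) {fan, light}: 0/2 true — not all ✓
  (4) {fan, lock}: 0 true — at most one ✓
  (5) gpu=T, lock=F — not both ✓
  (6) {light, gpu}: 1 true — exactly one ✓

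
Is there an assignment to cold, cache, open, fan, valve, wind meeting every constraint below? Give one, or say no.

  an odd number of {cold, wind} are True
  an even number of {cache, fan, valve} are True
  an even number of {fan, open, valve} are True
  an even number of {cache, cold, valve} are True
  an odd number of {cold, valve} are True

cold: False; cache: True; open: True; fan: False; valve: True; wind: True

{cold, wind}: 1 true → odd ✓
{cache, fan, valve}: 2 true → even ✓
{fan, open, valve}: 2 true → even ✓
{cache, cold, valve}: 2 true → even ✓
{cold, valve}: 1 true → odd ✓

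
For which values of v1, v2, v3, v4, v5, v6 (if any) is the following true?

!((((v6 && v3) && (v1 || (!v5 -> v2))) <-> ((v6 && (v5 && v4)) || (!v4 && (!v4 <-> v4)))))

v1 = False, v2 = True, v3 = False, v4 = True, v5 = True, v6 = True

  !((((v6 && v3) && (v1 || (!v5 -> v2))) <-> ((v6 && (v5 && v4)) || (!v4 && (!v4 <-> v4))))) = True
    ((v6 && v3) && (v1 || (!v5 -> v2))) <-> ((v6 && (v5 && v4)) || (!v4 && (!v4 <-> v4))) = False
      (v6 && v3) && (v1 || (!v5 -> v2)) = False
        v6 && v3 = False
        v1 || (!v5 -> v2) = True
          !v5 -> v2 = True
            !v5 = False
      (v6 && (v5 && v4)) || (!v4 && (!v4 <-> v4)) = True
        v6 && (v5 && v4) = True
          v5 && v4 = True
        !v4 && (!v4 <-> v4) = False
          !v4 = False
          !v4 <-> v4 = False
            !v4 = False
The formula evaluates to True.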